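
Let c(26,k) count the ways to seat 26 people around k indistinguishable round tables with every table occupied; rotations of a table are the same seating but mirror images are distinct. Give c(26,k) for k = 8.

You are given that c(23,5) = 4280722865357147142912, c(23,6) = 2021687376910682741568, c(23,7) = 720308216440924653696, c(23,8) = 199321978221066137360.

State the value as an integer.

4144457803247115877036800

@24  (24,6):2021687376910682741568·23+4280722865357147142912→50779532534302850198976, (24,7):720308216440924653696·23+2021687376910682741568→18588776355051949776576, (24,8):199321978221066137360·23+720308216440924653696→5304713715525445812976
@25  (25,7):18588776355051949776576·24+50779532534302850198976→496910165055549644836800, (25,8):5304713715525445812976·24+18588776355051949776576→145901905527662649288000
@26  (26,8):145901905527662649288000·25+496910165055549644836800→4144457803247115877036800
Read c(26,8) = 4144457803247115877036800.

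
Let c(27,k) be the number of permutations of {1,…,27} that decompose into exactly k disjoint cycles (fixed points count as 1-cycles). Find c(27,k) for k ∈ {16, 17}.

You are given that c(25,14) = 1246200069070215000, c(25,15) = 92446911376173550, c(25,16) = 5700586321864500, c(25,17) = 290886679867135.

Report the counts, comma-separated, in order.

row 26: T[26][15]=25·92446911376173550+1246200069070215000=3557372853474553750  T[26][16]=25·5700586321864500+92446911376173550=234961569422786050  T[26][17]=25·290886679867135+5700586321864500=12972753318542875
row 27: T[27][16]=26·234961569422786050+3557372853474553750=9666373658466991050  T[27][17]=26·12972753318542875+234961569422786050=572253155704900800
Read c(27,16) = 9666373658466991050, c(27,17) = 572253155704900800.

9666373658466991050, 572253155704900800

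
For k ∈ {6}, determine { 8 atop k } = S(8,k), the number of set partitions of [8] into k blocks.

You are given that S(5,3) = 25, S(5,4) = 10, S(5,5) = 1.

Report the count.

row 6: T[6][4]=4·10+25=65  T[6][5]=5·1+10=15  T[6][6]=6·0+1=1
row 7: T[7][5]=5·15+65=140  T[7][6]=6·1+15=21
row 8: T[8][6]=6·21+140=266
Read S(8,6) = 266.

266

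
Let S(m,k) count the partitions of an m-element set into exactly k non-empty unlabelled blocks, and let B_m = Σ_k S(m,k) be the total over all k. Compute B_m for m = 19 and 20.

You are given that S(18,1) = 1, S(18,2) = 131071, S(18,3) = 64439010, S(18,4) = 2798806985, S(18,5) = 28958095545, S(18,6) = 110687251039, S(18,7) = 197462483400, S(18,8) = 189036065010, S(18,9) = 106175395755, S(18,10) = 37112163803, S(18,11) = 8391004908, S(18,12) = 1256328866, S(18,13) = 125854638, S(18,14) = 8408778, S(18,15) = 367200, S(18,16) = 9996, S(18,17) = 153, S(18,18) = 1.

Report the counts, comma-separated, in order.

row 19: T[19][1]=1·1+0=1  T[19][2]=2·131071+1=262143  T[19][3]=3·64439010+131071=193448101  T[19][4]=4·2798806985+64439010=11259666950  T[19][5]=5·28958095545+2798806985=147589284710  T[19][6]=6·110687251039+28958095545=693081601779  T[19][7]=7·197462483400+110687251039=1492924634839  T[19][8]=8·189036065010+197462483400=1709751003480  T[19][9]=9·106175395755+189036065010=1144614626805  T[19][10]=10·37112163803+106175395755=477297033785  T[19][11]=11·8391004908+37112163803=129413217791  T[19][12]=12·1256328866+8391004908=23466951300  T[19][13]=13·125854638+1256328866=2892439160  T[19][14]=14·8408778+125854638=243577530  T[19][15]=15·367200+8408778=13916778  T[19][16]=16·9996+367200=527136  T[19][17]=17·153+9996=12597  T[19][18]=18·1+153=171  T[19][19]=19·0+1=1
row 20: T[20][1]=1·1+0=1  T[20][2]=2·262143+1=524287  T[20][3]=3·193448101+262143=580606446  T[20][4]=4·11259666950+193448101=45232115901  T[20][5]=5·147589284710+11259666950=749206090500  T[20][6]=6·693081601779+147589284710=4306078895384  T[20][7]=7·1492924634839+693081601779=11143554045652  T[20][8]=8·1709751003480+1492924634839=15170932662679  T[20][9]=9·1144614626805+1709751003480=12011282644725  T[20][10]=10·477297033785+1144614626805=5917584964655  T[20][11]=11·129413217791+477297033785=1900842429486  T[20][12]=12·23466951300+129413217791=411016633391  T[20][13]=13·2892439160+23466951300=61068660380  T[20][14]=14·243577530+2892439160=6302524580  T[20][15]=15·13916778+243577530=452329200  T[20][16]=16·527136+13916778=22350954  T[20][17]=17·12597+527136=741285  T[20][18]=18·171+12597=15675  T[20][19]=19·1+171=190  T[20][20]=20·0+1=1
B_19 = ΣS(19,k) = 1+262143+193448101+11259666950+147589284710+693081601779+1492924634839+1709751003480+1144614626805+477297033785+129413217791+23466951300+2892439160+243577530+13916778+527136+12597+171+1 = 5832742205057
B_20 = ΣS(20,k) = 1+524287+580606446+45232115901+749206090500+4306078895384+11143554045652+15170932662679+12011282644725+5917584964655+1900842429486+411016633391+61068660380+6302524580+452329200+22350954+741285+15675+190+1 = 51724158235372

5832742205057, 51724158235372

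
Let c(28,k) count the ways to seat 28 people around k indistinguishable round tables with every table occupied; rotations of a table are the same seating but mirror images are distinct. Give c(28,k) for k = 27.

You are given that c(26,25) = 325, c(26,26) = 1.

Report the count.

row 27: T[27][26]=26·1+325=351  T[27][27]=26·0+1=1
row 28: T[28][27]=27·1+351=378
Read c(28,27) = 378.

378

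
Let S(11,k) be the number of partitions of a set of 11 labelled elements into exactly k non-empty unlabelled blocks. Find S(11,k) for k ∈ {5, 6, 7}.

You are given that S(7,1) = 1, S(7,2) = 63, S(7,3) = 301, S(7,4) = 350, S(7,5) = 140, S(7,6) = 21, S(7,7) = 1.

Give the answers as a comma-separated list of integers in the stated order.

246730, 179487, 63987

@8  (8,2):63·2+1→127, (8,3):301·3+63→966, (8,4):350·4+301→1701, (8,5):140·5+350→1050, (8,6):21·6+140→266, (8,7):1·7+21→28
@9  (9,3):966·3+127→3025, (9,4):1701·4+966→7770, (9,5):1050·5+1701→6951, (9,6):266·6+1050→2646, (9,7):28·7+266→462
@10  (10,4):7770·4+3025→34105, (10,5):6951·5+7770→42525, (10,6):2646·6+6951→22827, (10,7):462·7+2646→5880
@11  (11,5):42525·5+34105→246730, (11,6):22827·6+42525→179487, (11,7):5880·7+22827→63987
Read S(11,5) = 246730, S(11,6) = 179487, S(11,7) = 63987.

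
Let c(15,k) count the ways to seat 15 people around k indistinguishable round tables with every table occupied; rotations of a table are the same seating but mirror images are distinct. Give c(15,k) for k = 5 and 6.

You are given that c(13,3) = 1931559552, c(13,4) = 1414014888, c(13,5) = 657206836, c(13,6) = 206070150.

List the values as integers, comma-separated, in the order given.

[14] T[14,4]:13*1414014888+1931559552=20313753096 · T[14,5]:13*657206836+1414014888=9957703756 · T[14,6]:13*206070150+657206836=3336118786
[15] T[15,5]:14*9957703756+20313753096=159721605680 · T[15,6]:14*3336118786+9957703756=56663366760
Read c(15,5) = 159721605680, c(15,6) = 56663366760.

159721605680, 56663366760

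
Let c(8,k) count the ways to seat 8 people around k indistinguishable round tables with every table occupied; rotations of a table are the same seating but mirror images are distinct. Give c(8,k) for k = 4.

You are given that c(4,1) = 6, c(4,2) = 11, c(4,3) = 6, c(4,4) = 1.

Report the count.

r5: T_5,1=4×6+0=24; T_5,2=4×11+6=50; T_5,3=4×6+11=35; T_5,4=4×1+6=10
r6: T_6,2=5×50+24=274; T_6,3=5×35+50=225; T_6,4=5×10+35=85
r7: T_7,3=6×225+274=1624; T_7,4=6×85+225=735
r8: T_8,4=7×735+1624=6769
Read c(8,4) = 6769.

6769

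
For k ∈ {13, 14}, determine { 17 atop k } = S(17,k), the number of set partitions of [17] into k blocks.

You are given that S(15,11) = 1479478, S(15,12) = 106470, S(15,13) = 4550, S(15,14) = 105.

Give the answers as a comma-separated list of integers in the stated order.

row 16: T[16][12]=12·106470+1479478=2757118  T[16][13]=13·4550+106470=165620  T[16][14]=14·105+4550=6020
row 17: T[17][13]=13·165620+2757118=4910178  T[17][14]=14·6020+165620=249900
Read S(17,13) = 4910178, S(17,14) = 249900.

4910178, 249900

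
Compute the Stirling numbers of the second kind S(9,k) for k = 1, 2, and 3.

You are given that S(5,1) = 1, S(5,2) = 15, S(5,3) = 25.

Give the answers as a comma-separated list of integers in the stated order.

1, 255, 3025

@6  (6,1):1·1+0→1, (6,2):15·2+1→31, (6,3):25·3+15→90
@7  (7,1):1·1+0→1, (7,2):31·2+1→63, (7,3):90·3+31→301
@8  (8,1):1·1+0→1, (8,2):63·2+1→127, (8,3):301·3+63→966
@9  (9,1):1·1+0→1, (9,2):127·2+1→255, (9,3):966·3+127→3025
Read S(9,1) = 1, S(9,2) = 255, S(9,3) = 3025.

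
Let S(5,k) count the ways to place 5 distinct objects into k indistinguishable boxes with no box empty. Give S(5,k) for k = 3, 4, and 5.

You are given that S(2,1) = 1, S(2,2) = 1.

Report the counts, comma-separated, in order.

25, 10, 1

[3] T[3,1]:1*1+0=1 · T[3,2]:2*1+1=3 · T[3,3]:3*0+1=1
[4] T[4,2]:2*3+1=7 · T[4,3]:3*1+3=6 · T[4,4]:4*0+1=1
[5] T[5,3]:3*6+7=25 · T[5,4]:4*1+6=10 · T[5,5]:5*0+1=1
Read S(5,3) = 25, S(5,4) = 10, S(5,5) = 1.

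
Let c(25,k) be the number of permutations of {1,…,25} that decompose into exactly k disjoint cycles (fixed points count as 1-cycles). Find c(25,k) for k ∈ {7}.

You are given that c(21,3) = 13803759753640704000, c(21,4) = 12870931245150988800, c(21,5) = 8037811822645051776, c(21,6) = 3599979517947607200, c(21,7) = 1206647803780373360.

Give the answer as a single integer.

496910165055549644836800

[22] T[22,4]:21*12870931245150988800+13803759753640704000=284093315901811468800 · T[22,5]:21*8037811822645051776+12870931245150988800=181664979520697076096 · T[22,6]:21*3599979517947607200+8037811822645051776=83637381699544802976 · T[22,7]:21*1206647803780373360+3599979517947607200=28939583397335447760
[23] T[23,5]:22*181664979520697076096+284093315901811468800=4280722865357147142912 · T[23,6]:22*83637381699544802976+181664979520697076096=2021687376910682741568 · T[23,7]:22*28939583397335447760+83637381699544802976=720308216440924653696
[24] T[24,6]:23*2021687376910682741568+4280722865357147142912=50779532534302850198976 · T[24,7]:23*720308216440924653696+2021687376910682741568=18588776355051949776576
[25] T[25,7]:24*18588776355051949776576+50779532534302850198976=496910165055549644836800
Read c(25,7) = 496910165055549644836800.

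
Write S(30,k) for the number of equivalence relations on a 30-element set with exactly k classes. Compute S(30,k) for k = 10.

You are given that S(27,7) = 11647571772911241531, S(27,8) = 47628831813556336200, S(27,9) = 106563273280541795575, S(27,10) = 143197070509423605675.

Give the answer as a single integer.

row 28: T[28][8]=8·47628831813556336200+11647571772911241531=392678226281361931131  T[28][9]=9·106563273280541795575+47628831813556336200=1006698291338432496375  T[28][10]=10·143197070509423605675+106563273280541795575=1538533978374777852325
row 29: T[29][9]=9·1006698291338432496375+392678226281361931131=9452962848327254398506  T[29][10]=10·1538533978374777852325+1006698291338432496375=16392038075086211019625
row 30: T[30][10]=10·16392038075086211019625+9452962848327254398506=173373343599189364594756
Read S(30,10) = 173373343599189364594756.

173373343599189364594756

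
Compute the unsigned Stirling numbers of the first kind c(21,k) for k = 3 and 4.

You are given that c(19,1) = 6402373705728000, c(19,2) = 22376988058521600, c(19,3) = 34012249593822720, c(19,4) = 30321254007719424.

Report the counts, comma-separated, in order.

[20] T[20,2]:19*22376988058521600+6402373705728000=431565146817638400 · T[20,3]:19*34012249593822720+22376988058521600=668609730341153280 · T[20,4]:19*30321254007719424+34012249593822720=610116075740491776
[21] T[21,3]:20*668609730341153280+431565146817638400=13803759753640704000 · T[21,4]:20*610116075740491776+668609730341153280=12870931245150988800
Read c(21,3) = 13803759753640704000, c(21,4) = 12870931245150988800.

13803759753640704000, 12870931245150988800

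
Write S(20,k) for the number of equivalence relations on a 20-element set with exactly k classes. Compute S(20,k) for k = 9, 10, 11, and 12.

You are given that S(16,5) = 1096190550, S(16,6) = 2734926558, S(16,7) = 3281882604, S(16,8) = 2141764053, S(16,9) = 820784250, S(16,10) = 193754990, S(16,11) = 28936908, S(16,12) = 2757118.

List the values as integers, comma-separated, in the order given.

12011282644725, 5917584964655, 1900842429486, 411016633391

[17] T[17,6]:6*2734926558+1096190550=17505749898 · T[17,7]:7*3281882604+2734926558=25708104786 · T[17,8]:8*2141764053+3281882604=20415995028 · T[17,9]:9*820784250+2141764053=9528822303 · T[17,10]:10*193754990+820784250=2758334150 · T[17,11]:11*28936908+193754990=512060978 · T[17,12]:12*2757118+28936908=62022324
[18] T[18,7]:7*25708104786+17505749898=197462483400 · T[18,8]:8*20415995028+25708104786=189036065010 · T[18,9]:9*9528822303+20415995028=106175395755 · T[18,10]:10*2758334150+9528822303=37112163803 · T[18,11]:11*512060978+2758334150=8391004908 · T[18,12]:12*62022324+512060978=1256328866
[19] T[19,8]:8*189036065010+197462483400=1709751003480 · T[19,9]:9*106175395755+189036065010=1144614626805 · T[19,10]:10*37112163803+106175395755=477297033785 · T[19,11]:11*8391004908+37112163803=129413217791 · T[19,12]:12*1256328866+8391004908=23466951300
[20] T[20,9]:9*1144614626805+1709751003480=12011282644725 · T[20,10]:10*477297033785+1144614626805=5917584964655 · T[20,11]:11*129413217791+477297033785=1900842429486 · T[20,12]:12*23466951300+129413217791=411016633391
Read S(20,9) = 12011282644725, S(20,10) = 5917584964655, S(20,11) = 1900842429486, S(20,12) = 411016633391.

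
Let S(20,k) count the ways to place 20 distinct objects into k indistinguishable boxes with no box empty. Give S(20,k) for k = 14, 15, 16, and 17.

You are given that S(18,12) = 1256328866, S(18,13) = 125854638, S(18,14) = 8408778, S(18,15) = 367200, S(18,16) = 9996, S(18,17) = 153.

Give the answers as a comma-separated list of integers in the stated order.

i=19: T(19,13)=1256328866+13·125854638=2892439160 | T(19,14)=125854638+14·8408778=243577530 | T(19,15)=8408778+15·367200=13916778 | T(19,16)=367200+16·9996=527136 | T(19,17)=9996+17·153=12597
i=20: T(20,14)=2892439160+14·243577530=6302524580 | T(20,15)=243577530+15·13916778=452329200 | T(20,16)=13916778+16·527136=22350954 | T(20,17)=527136+17·12597=741285
Read S(20,14) = 6302524580, S(20,15) = 452329200, S(20,16) = 22350954, S(20,17) = 741285.

6302524580, 452329200, 22350954, 741285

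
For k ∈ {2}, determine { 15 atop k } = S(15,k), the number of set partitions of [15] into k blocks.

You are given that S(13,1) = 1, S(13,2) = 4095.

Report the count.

r14: T_14,1=1×1+0=1; T_14,2=2×4095+1=8191
r15: T_15,2=2×8191+1=16383
Read S(15,2) = 16383.

16383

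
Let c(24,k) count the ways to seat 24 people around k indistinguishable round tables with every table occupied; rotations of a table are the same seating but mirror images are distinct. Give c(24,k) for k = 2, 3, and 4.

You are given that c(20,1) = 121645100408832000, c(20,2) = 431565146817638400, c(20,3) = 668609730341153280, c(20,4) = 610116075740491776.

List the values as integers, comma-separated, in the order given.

96538966652493066240000, 159539850276066860544000, 157375898285941510732800

row 21: T[21][1]=20·121645100408832000+0=2432902008176640000  T[21][2]=20·431565146817638400+121645100408832000=8752948036761600000  T[21][3]=20·668609730341153280+431565146817638400=13803759753640704000  T[21][4]=20·610116075740491776+668609730341153280=12870931245150988800
row 22: T[22][1]=21·2432902008176640000+0=51090942171709440000  T[22][2]=21·8752948036761600000+2432902008176640000=186244810780170240000  T[22][3]=21·13803759753640704000+8752948036761600000=298631902863216384000  T[22][4]=21·12870931245150988800+13803759753640704000=284093315901811468800
row 23: T[23][1]=22·51090942171709440000+0=1124000727777607680000  T[23][2]=22·186244810780170240000+51090942171709440000=4148476779335454720000  T[23][3]=22·298631902863216384000+186244810780170240000=6756146673770930688000  T[23][4]=22·284093315901811468800+298631902863216384000=6548684852703068697600
row 24: T[24][2]=23·4148476779335454720000+1124000727777607680000=96538966652493066240000  T[24][3]=23·6756146673770930688000+4148476779335454720000=159539850276066860544000  T[24][4]=23·6548684852703068697600+6756146673770930688000=157375898285941510732800
Read c(24,2) = 96538966652493066240000, c(24,3) = 159539850276066860544000, c(24,4) = 157375898285941510732800.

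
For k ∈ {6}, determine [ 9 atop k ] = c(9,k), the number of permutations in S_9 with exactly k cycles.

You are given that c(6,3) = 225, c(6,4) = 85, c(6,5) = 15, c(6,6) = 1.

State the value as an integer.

row 7: T[7][4]=6·85+225=735  T[7][5]=6·15+85=175  T[7][6]=6·1+15=21
row 8: T[8][5]=7·175+735=1960  T[8][6]=7·21+175=322
row 9: T[9][6]=8·322+1960=4536
Read c(9,6) = 4536.

4536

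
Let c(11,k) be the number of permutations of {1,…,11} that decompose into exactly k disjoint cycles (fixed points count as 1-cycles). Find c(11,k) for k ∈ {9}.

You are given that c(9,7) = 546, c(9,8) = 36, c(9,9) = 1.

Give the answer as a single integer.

r10: T_10,8=9×36+546=870; T_10,9=9×1+36=45
r11: T_11,9=10×45+870=1320
Read c(11,9) = 1320.

1320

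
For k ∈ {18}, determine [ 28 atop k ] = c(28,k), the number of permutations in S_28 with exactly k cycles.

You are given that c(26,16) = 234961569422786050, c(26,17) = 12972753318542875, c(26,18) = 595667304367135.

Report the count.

i=27: T(27,17)=234961569422786050+26·12972753318542875=572253155704900800 | T(27,18)=12972753318542875+26·595667304367135=28460103232088385
i=28: T(28,18)=572253155704900800+27·28460103232088385=1340675942971287195
Read c(28,18) = 1340675942971287195.

1340675942971287195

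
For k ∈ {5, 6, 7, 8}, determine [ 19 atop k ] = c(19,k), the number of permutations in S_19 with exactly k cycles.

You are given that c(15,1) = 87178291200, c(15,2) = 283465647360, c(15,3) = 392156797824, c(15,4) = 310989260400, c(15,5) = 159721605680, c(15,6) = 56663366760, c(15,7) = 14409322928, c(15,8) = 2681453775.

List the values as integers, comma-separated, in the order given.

17950712280921504, 7551527592063024, 2353125040549984, 557921681547048

i=16: T(16,2)=87178291200+15·283465647360=4339163001600 | T(16,3)=283465647360+15·392156797824=6165817614720 | T(16,4)=392156797824+15·310989260400=5056995703824 | T(16,5)=310989260400+15·159721605680=2706813345600 | T(16,6)=159721605680+15·56663366760=1009672107080 | T(16,7)=56663366760+15·14409322928=272803210680 | T(16,8)=14409322928+15·2681453775=54631129553
i=17: T(17,3)=4339163001600+16·6165817614720=102992244837120 | T(17,4)=6165817614720+16·5056995703824=87077748875904 | T(17,5)=5056995703824+16·2706813345600=48366009233424 | T(17,6)=2706813345600+16·1009672107080=18861567058880 | T(17,7)=1009672107080+16·272803210680=5374523477960 | T(17,8)=272803210680+16·54631129553=1146901283528
i=18: T(18,4)=102992244837120+17·87077748875904=1583313975727488 | T(18,5)=87077748875904+17·48366009233424=909299905844112 | T(18,6)=48366009233424+17·18861567058880=369012649234384 | T(18,7)=18861567058880+17·5374523477960=110228466184200 | T(18,8)=5374523477960+17·1146901283528=24871845297936
i=19: T(19,5)=1583313975727488+18·909299905844112=17950712280921504 | T(19,6)=909299905844112+18·369012649234384=7551527592063024 | T(19,7)=369012649234384+18·110228466184200=2353125040549984 | T(19,8)=110228466184200+18·24871845297936=557921681547048
Read c(19,5) = 17950712280921504, c(19,6) = 7551527592063024, c(19,7) = 2353125040549984, c(19,8) = 557921681547048.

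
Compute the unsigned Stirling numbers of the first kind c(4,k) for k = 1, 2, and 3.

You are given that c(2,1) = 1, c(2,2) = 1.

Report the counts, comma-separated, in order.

i=3: T(3,1)=0+2·1=2 | T(3,2)=1+2·1=3 | T(3,3)=1+2·0=1
i=4: T(4,1)=0+3·2=6 | T(4,2)=2+3·3=11 | T(4,3)=3+3·1=6
Read c(4,1) = 6, c(4,2) = 11, c(4,3) = 6.

6, 11, 6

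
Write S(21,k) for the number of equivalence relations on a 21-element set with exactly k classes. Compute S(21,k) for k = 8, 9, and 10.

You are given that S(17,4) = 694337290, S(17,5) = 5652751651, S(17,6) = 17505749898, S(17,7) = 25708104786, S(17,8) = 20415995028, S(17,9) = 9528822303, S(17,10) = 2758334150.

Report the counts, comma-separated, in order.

row 18: T[18][5]=5·5652751651+694337290=28958095545  T[18][6]=6·17505749898+5652751651=110687251039  T[18][7]=7·25708104786+17505749898=197462483400  T[18][8]=8·20415995028+25708104786=189036065010  T[18][9]=9·9528822303+20415995028=106175395755  T[18][10]=10·2758334150+9528822303=37112163803
row 19: T[19][6]=6·110687251039+28958095545=693081601779  T[19][7]=7·197462483400+110687251039=1492924634839  T[19][8]=8·189036065010+197462483400=1709751003480  T[19][9]=9·106175395755+189036065010=1144614626805  T[19][10]=10·37112163803+106175395755=477297033785
row 20: T[20][7]=7·1492924634839+693081601779=11143554045652  T[20][8]=8·1709751003480+1492924634839=15170932662679  T[20][9]=9·1144614626805+1709751003480=12011282644725  T[20][10]=10·477297033785+1144614626805=5917584964655
row 21: T[21][8]=8·15170932662679+11143554045652=132511015347084  T[21][9]=9·12011282644725+15170932662679=123272476465204  T[21][10]=10·5917584964655+12011282644725=71187132291275
Read S(21,8) = 132511015347084, S(21,9) = 123272476465204, S(21,10) = 71187132291275.

132511015347084, 123272476465204, 71187132291275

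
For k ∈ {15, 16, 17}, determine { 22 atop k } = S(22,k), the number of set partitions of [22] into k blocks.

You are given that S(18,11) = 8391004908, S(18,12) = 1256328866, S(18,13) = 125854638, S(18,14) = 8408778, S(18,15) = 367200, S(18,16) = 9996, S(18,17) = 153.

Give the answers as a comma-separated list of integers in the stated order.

345615943200, 26046574004, 1404142047

r19: T_19,12=12×1256328866+8391004908=23466951300; T_19,13=13×125854638+1256328866=2892439160; T_19,14=14×8408778+125854638=243577530; T_19,15=15×367200+8408778=13916778; T_19,16=16×9996+367200=527136; T_19,17=17×153+9996=12597
r20: T_20,13=13×2892439160+23466951300=61068660380; T_20,14=14×243577530+2892439160=6302524580; T_20,15=15×13916778+243577530=452329200; T_20,16=16×527136+13916778=22350954; T_20,17=17×12597+527136=741285
r21: T_21,14=14×6302524580+61068660380=149304004500; T_21,15=15×452329200+6302524580=13087462580; T_21,16=16×22350954+452329200=809944464; T_21,17=17×741285+22350954=34952799
r22: T_22,15=15×13087462580+149304004500=345615943200; T_22,16=16×809944464+13087462580=26046574004; T_22,17=17×34952799+809944464=1404142047
Read S(22,15) = 345615943200, S(22,16) = 26046574004, S(22,17) = 1404142047.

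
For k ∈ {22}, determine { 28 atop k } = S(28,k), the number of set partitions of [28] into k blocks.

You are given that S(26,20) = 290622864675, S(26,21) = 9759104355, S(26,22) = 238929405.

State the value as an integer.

r27: T_27,21=21×9759104355+290622864675=495564056130; T_27,22=22×238929405+9759104355=15015551265
r28: T_28,22=22×15015551265+495564056130=825906183960
Read S(28,22) = 825906183960.

825906183960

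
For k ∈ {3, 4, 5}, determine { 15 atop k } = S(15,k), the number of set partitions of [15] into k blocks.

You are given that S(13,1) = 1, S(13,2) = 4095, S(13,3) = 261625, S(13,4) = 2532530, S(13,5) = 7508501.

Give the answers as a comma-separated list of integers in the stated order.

i=14: T(14,2)=1+2·4095=8191 | T(14,3)=4095+3·261625=788970 | T(14,4)=261625+4·2532530=10391745 | T(14,5)=2532530+5·7508501=40075035
i=15: T(15,3)=8191+3·788970=2375101 | T(15,4)=788970+4·10391745=42355950 | T(15,5)=10391745+5·40075035=210766920
Read S(15,3) = 2375101, S(15,4) = 42355950, S(15,5) = 210766920.

2375101, 42355950, 210766920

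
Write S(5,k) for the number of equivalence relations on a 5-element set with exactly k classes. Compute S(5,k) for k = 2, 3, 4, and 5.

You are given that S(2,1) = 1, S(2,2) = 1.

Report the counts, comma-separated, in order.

[3] T[3,1]:1*1+0=1 · T[3,2]:2*1+1=3 · T[3,3]:3*0+1=1
[4] T[4,1]:1*1+0=1 · T[4,2]:2*3+1=7 · T[4,3]:3*1+3=6 · T[4,4]:4*0+1=1
[5] T[5,2]:2*7+1=15 · T[5,3]:3*6+7=25 · T[5,4]:4*1+6=10 · T[5,5]:5*0+1=1
Read S(5,2) = 15, S(5,3) = 25, S(5,4) = 10, S(5,5) = 1.

15, 25, 10, 1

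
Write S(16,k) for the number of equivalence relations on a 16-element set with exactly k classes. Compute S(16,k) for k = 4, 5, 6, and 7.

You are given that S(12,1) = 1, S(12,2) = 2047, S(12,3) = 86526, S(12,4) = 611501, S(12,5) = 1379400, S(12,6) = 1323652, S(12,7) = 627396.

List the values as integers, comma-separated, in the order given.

171798901, 1096190550, 2734926558, 3281882604

row 13: T[13][1]=1·1+0=1  T[13][2]=2·2047+1=4095  T[13][3]=3·86526+2047=261625  T[13][4]=4·611501+86526=2532530  T[13][5]=5·1379400+611501=7508501  T[13][6]=6·1323652+1379400=9321312  T[13][7]=7·627396+1323652=5715424
row 14: T[14][2]=2·4095+1=8191  T[14][3]=3·261625+4095=788970  T[14][4]=4·2532530+261625=10391745  T[14][5]=5·7508501+2532530=40075035  T[14][6]=6·9321312+7508501=63436373  T[14][7]=7·5715424+9321312=49329280
row 15: T[15][3]=3·788970+8191=2375101  T[15][4]=4·10391745+788970=42355950  T[15][5]=5·40075035+10391745=210766920  T[15][6]=6·63436373+40075035=420693273  T[15][7]=7·49329280+63436373=408741333
row 16: T[16][4]=4·42355950+2375101=171798901  T[16][5]=5·210766920+42355950=1096190550  T[16][6]=6·420693273+210766920=2734926558  T[16][7]=7·408741333+420693273=3281882604
Read S(16,4) = 171798901, S(16,5) = 1096190550, S(16,6) = 2734926558, S(16,7) = 3281882604.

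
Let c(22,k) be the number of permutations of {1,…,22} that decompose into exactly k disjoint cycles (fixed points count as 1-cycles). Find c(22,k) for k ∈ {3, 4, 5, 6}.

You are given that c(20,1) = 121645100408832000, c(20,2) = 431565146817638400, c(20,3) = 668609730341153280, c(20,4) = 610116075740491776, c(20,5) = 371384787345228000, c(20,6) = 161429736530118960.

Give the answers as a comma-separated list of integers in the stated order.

298631902863216384000, 284093315901811468800, 181664979520697076096, 83637381699544802976

row 21: T[21][2]=20·431565146817638400+121645100408832000=8752948036761600000  T[21][3]=20·668609730341153280+431565146817638400=13803759753640704000  T[21][4]=20·610116075740491776+668609730341153280=12870931245150988800  T[21][5]=20·371384787345228000+610116075740491776=8037811822645051776  T[21][6]=20·161429736530118960+371384787345228000=3599979517947607200
row 22: T[22][3]=21·13803759753640704000+8752948036761600000=298631902863216384000  T[22][4]=21·12870931245150988800+13803759753640704000=284093315901811468800  T[22][5]=21·8037811822645051776+12870931245150988800=181664979520697076096  T[22][6]=21·3599979517947607200+8037811822645051776=83637381699544802976
Read c(22,3) = 298631902863216384000, c(22,4) = 284093315901811468800, c(22,5) = 181664979520697076096, c(22,6) = 83637381699544802976.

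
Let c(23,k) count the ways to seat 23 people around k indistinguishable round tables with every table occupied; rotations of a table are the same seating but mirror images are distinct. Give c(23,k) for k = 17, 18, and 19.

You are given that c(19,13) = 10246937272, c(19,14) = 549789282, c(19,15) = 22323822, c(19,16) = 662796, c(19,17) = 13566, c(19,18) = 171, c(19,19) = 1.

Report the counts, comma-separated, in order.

136717357942, 4546047198, 116896626

row 20: T[20][14]=19·549789282+10246937272=20692933630  T[20][15]=19·22323822+549789282=973941900  T[20][16]=19·662796+22323822=34916946  T[20][17]=19·13566+662796=920550  T[20][18]=19·171+13566=16815  T[20][19]=19·1+171=190
row 21: T[21][15]=20·973941900+20692933630=40171771630  T[21][16]=20·34916946+973941900=1672280820  T[21][17]=20·920550+34916946=53327946  T[21][18]=20·16815+920550=1256850  T[21][19]=20·190+16815=20615
row 22: T[22][16]=21·1672280820+40171771630=75289668850  T[22][17]=21·53327946+1672280820=2792167686  T[22][18]=21·1256850+53327946=79721796  T[22][19]=21·20615+1256850=1689765
row 23: T[23][17]=22·2792167686+75289668850=136717357942  T[23][18]=22·79721796+2792167686=4546047198  T[23][19]=22·1689765+79721796=116896626
Read c(23,17) = 136717357942, c(23,18) = 4546047198, c(23,19) = 116896626.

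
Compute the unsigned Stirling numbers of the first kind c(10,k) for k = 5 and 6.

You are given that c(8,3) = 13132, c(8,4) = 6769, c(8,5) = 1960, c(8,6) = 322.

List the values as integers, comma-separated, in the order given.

269325, 63273

@9  (9,4):6769·8+13132→67284, (9,5):1960·8+6769→22449, (9,6):322·8+1960→4536
@10  (10,5):22449·9+67284→269325, (10,6):4536·9+22449→63273
Read c(10,5) = 269325, c(10,6) = 63273.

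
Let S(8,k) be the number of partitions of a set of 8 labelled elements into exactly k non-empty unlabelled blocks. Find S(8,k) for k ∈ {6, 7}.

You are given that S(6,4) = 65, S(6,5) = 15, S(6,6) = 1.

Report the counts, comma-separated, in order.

266, 28

@7  (7,5):15·5+65→140, (7,6):1·6+15→21, (7,7):0·7+1→1
@8  (8,6):21·6+140→266, (8,7):1·7+21→28
Read S(8,6) = 266, S(8,7) = 28.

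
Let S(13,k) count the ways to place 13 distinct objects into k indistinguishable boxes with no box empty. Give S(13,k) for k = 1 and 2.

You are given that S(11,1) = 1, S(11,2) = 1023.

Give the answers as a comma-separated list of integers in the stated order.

row 12: T[12][1]=1·1+0=1  T[12][2]=2·1023+1=2047
row 13: T[13][1]=1·1+0=1  T[13][2]=2·2047+1=4095
Read S(13,1) = 1, S(13,2) = 4095.

1, 4095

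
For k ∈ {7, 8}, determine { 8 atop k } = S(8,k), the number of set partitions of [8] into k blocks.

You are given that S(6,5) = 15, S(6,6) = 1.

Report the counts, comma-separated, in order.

28, 1

@7  (7,6):1·6+15→21, (7,7):0·7+1→1
@8  (8,7):1·7+21→28, (8,8):0·8+1→1
Read S(8,7) = 28, S(8,8) = 1.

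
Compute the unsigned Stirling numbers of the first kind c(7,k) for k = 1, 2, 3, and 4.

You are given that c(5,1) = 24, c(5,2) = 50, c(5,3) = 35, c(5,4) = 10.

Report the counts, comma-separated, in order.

i=6: T(6,1)=0+5·24=120 | T(6,2)=24+5·50=274 | T(6,3)=50+5·35=225 | T(6,4)=35+5·10=85
i=7: T(7,1)=0+6·120=720 | T(7,2)=120+6·274=1764 | T(7,3)=274+6·225=1624 | T(7,4)=225+6·85=735
Read c(7,1) = 720, c(7,2) = 1764, c(7,3) = 1624, c(7,4) = 735.

720, 1764, 1624, 735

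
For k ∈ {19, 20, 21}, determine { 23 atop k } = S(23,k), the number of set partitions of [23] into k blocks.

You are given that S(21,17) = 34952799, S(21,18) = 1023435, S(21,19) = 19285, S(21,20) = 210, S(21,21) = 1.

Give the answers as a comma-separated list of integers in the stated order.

79781779, 1859550, 28336

[22] T[22,18]:18*1023435+34952799=53374629 · T[22,19]:19*19285+1023435=1389850 · T[22,20]:20*210+19285=23485 · T[22,21]:21*1+210=231
[23] T[23,19]:19*1389850+53374629=79781779 · T[23,20]:20*23485+1389850=1859550 · T[23,21]:21*231+23485=28336
Read S(23,19) = 79781779, S(23,20) = 1859550, S(23,21) = 28336.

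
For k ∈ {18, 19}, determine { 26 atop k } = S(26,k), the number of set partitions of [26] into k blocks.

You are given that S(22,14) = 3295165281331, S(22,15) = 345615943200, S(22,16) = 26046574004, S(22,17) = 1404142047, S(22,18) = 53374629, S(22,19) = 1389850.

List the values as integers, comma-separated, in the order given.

i=23: T(23,15)=3295165281331+15·345615943200=8479404429331 | T(23,16)=345615943200+16·26046574004=762361127264 | T(23,17)=26046574004+17·1404142047=49916988803 | T(23,18)=1404142047+18·53374629=2364885369 | T(23,19)=53374629+19·1389850=79781779
i=24: T(24,16)=8479404429331+16·762361127264=20677182465555 | T(24,17)=762361127264+17·49916988803=1610949936915 | T(24,18)=49916988803+18·2364885369=92484925445 | T(24,19)=2364885369+19·79781779=3880739170
i=25: T(25,17)=20677182465555+17·1610949936915=48063331393110 | T(25,18)=1610949936915+18·92484925445=3275678594925 | T(25,19)=92484925445+19·3880739170=166218969675
i=26: T(26,18)=48063331393110+18·3275678594925=107025546101760 | T(26,19)=3275678594925+19·166218969675=6433839018750
Read S(26,18) = 107025546101760, S(26,19) = 6433839018750.

107025546101760, 6433839018750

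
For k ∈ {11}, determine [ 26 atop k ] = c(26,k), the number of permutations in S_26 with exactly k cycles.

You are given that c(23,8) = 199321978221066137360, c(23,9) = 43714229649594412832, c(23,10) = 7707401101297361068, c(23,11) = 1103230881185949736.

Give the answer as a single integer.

i=24: T(24,9)=199321978221066137360+23·43714229649594412832=1204749260161737632496 | T(24,10)=43714229649594412832+23·7707401101297361068=220984454979433717396 | T(24,11)=7707401101297361068+23·1103230881185949736=33081711368574204996
i=25: T(25,10)=1204749260161737632496+24·220984454979433717396=6508376179668146850000 | T(25,11)=220984454979433717396+24·33081711368574204996=1014945527825214637300
i=26: T(26,11)=6508376179668146850000+25·1014945527825214637300=31882014375298512782500
Read c(26,11) = 31882014375298512782500.

31882014375298512782500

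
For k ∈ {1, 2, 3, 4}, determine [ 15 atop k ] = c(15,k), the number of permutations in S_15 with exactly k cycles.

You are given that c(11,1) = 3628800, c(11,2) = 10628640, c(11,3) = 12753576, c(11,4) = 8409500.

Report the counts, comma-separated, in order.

row 12: T[12][1]=11·3628800+0=39916800  T[12][2]=11·10628640+3628800=120543840  T[12][3]=11·12753576+10628640=150917976  T[12][4]=11·8409500+12753576=105258076
row 13: T[13][1]=12·39916800+0=479001600  T[13][2]=12·120543840+39916800=1486442880  T[13][3]=12·150917976+120543840=1931559552  T[13][4]=12·105258076+150917976=1414014888
row 14: T[14][1]=13·479001600+0=6227020800  T[14][2]=13·1486442880+479001600=19802759040  T[14][3]=13·1931559552+1486442880=26596717056  T[14][4]=13·1414014888+1931559552=20313753096
row 15: T[15][1]=14·6227020800+0=87178291200  T[15][2]=14·19802759040+6227020800=283465647360  T[15][3]=14·26596717056+19802759040=392156797824  T[15][4]=14·20313753096+26596717056=310989260400
Read c(15,1) = 87178291200, c(15,2) = 283465647360, c(15,3) = 392156797824, c(15,4) = 310989260400.

87178291200, 283465647360, 392156797824, 310989260400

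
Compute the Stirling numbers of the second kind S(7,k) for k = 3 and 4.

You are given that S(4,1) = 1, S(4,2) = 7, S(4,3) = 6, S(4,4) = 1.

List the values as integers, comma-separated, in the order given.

i=5: T(5,1)=0+1·1=1 | T(5,2)=1+2·7=15 | T(5,3)=7+3·6=25 | T(5,4)=6+4·1=10
i=6: T(6,2)=1+2·15=31 | T(6,3)=15+3·25=90 | T(6,4)=25+4·10=65
i=7: T(7,3)=31+3·90=301 | T(7,4)=90+4·65=350
Read S(7,3) = 301, S(7,4) = 350.

301, 350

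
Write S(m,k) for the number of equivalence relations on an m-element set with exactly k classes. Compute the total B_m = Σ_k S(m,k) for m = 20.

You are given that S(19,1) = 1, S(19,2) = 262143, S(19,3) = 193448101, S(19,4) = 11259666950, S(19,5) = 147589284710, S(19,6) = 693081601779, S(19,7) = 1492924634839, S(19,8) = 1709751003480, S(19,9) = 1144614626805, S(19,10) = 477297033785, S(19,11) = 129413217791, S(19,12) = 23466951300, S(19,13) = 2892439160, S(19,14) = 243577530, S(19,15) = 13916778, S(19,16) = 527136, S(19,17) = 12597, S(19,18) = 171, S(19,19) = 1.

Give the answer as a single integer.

51724158235372

@20  (20,1):1·1+0→1, (20,2):262143·2+1→524287, (20,3):193448101·3+262143→580606446, (20,4):11259666950·4+193448101→45232115901, (20,5):147589284710·5+11259666950→749206090500, (20,6):693081601779·6+147589284710→4306078895384, (20,7):1492924634839·7+693081601779→11143554045652, (20,8):1709751003480·8+1492924634839→15170932662679, (20,9):1144614626805·9+1709751003480→12011282644725, (20,10):477297033785·10+1144614626805→5917584964655, (20,11):129413217791·11+477297033785→1900842429486, (20,12):23466951300·12+129413217791→411016633391, (20,13):2892439160·13+23466951300→61068660380, (20,14):243577530·14+2892439160→6302524580, (20,15):13916778·15+243577530→452329200, (20,16):527136·16+13916778→22350954, (20,17):12597·17+527136→741285, (20,18):171·18+12597→15675, (20,19):1·19+171→190, (20,20):0·20+1→1
B_20 = ΣS(20,k) = 1+524287+580606446+45232115901+749206090500+4306078895384+11143554045652+15170932662679+12011282644725+5917584964655+1900842429486+411016633391+61068660380+6302524580+452329200+22350954+741285+15675+190+1 = 51724158235372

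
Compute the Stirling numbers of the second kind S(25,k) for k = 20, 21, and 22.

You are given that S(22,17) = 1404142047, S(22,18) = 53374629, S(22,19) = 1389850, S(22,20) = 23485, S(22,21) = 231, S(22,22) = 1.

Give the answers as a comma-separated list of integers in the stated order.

r23: T_23,18=18×53374629+1404142047=2364885369; T_23,19=19×1389850+53374629=79781779; T_23,20=20×23485+1389850=1859550; T_23,21=21×231+23485=28336; T_23,22=22×1+231=253
r24: T_24,19=19×79781779+2364885369=3880739170; T_24,20=20×1859550+79781779=116972779; T_24,21=21×28336+1859550=2454606; T_24,22=22×253+28336=33902
r25: T_25,20=20×116972779+3880739170=6220194750; T_25,21=21×2454606+116972779=168519505; T_25,22=22×33902+2454606=3200450
Read S(25,20) = 6220194750, S(25,21) = 168519505, S(25,22) = 3200450.

6220194750, 168519505, 3200450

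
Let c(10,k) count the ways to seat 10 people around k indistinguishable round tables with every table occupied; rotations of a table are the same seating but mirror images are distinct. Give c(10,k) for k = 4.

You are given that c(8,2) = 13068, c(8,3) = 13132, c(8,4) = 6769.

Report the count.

723680

row 9: T[9][3]=8·13132+13068=118124  T[9][4]=8·6769+13132=67284
row 10: T[10][4]=9·67284+118124=723680
Read c(10,4) = 723680.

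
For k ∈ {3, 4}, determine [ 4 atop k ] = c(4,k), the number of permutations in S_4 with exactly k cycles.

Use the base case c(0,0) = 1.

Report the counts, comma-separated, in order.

6, 1

i=1: T(1,1)=1+0·0=1
i=2: T(2,1)=0+1·1=1 | T(2,2)=1+1·0=1
i=3: T(3,2)=1+2·1=3 | T(3,3)=1+2·0=1
i=4: T(4,3)=3+3·1=6 | T(4,4)=1+3·0=1
Read c(4,3) = 6, c(4,4) = 1.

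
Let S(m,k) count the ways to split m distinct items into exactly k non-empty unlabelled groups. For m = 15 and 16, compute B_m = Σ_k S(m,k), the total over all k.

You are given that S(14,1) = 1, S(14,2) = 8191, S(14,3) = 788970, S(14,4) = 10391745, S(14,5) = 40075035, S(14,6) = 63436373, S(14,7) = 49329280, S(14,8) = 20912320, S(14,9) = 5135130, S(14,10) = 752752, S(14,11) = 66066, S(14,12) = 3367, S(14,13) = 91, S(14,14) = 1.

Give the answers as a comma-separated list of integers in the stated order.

row 15: T[15][1]=1·1+0=1  T[15][2]=2·8191+1=16383  T[15][3]=3·788970+8191=2375101  T[15][4]=4·10391745+788970=42355950  T[15][5]=5·40075035+10391745=210766920  T[15][6]=6·63436373+40075035=420693273  T[15][7]=7·49329280+63436373=408741333  T[15][8]=8·20912320+49329280=216627840  T[15][9]=9·5135130+20912320=67128490  T[15][10]=10·752752+5135130=12662650  T[15][11]=11·66066+752752=1479478  T[15][12]=12·3367+66066=106470  T[15][13]=13·91+3367=4550  T[15][14]=14·1+91=105  T[15][15]=15·0+1=1
row 16: T[16][1]=1·1+0=1  T[16][2]=2·16383+1=32767  T[16][3]=3·2375101+16383=7141686  T[16][4]=4·42355950+2375101=171798901  T[16][5]=5·210766920+42355950=1096190550  T[16][6]=6·420693273+210766920=2734926558  T[16][7]=7·408741333+420693273=3281882604  T[16][8]=8·216627840+408741333=2141764053  T[16][9]=9·67128490+216627840=820784250  T[16][10]=10·12662650+67128490=193754990  T[16][11]=11·1479478+12662650=28936908  T[16][12]=12·106470+1479478=2757118  T[16][13]=13·4550+106470=165620  T[16][14]=14·105+4550=6020  T[16][15]=15·1+105=120  T[16][16]=16·0+1=1
B_15 = ΣS(15,k) = 1+16383+2375101+42355950+210766920+420693273+408741333+216627840+67128490+12662650+1479478+106470+4550+105+1 = 1382958545
B_16 = ΣS(16,k) = 1+32767+7141686+171798901+1096190550+2734926558+3281882604+2141764053+820784250+193754990+28936908+2757118+165620+6020+120+1 = 10480142147

1382958545, 10480142147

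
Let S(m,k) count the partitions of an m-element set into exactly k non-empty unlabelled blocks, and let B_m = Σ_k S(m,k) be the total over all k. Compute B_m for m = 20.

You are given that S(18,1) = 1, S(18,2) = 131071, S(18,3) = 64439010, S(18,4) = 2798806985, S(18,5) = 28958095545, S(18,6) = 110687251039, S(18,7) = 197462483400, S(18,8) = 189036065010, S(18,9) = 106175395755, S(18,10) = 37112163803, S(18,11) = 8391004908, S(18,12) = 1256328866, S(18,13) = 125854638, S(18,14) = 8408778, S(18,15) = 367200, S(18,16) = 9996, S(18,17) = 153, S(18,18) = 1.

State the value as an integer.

[19] T[19,1]:1*1+0=1 · T[19,2]:2*131071+1=262143 · T[19,3]:3*64439010+131071=193448101 · T[19,4]:4*2798806985+64439010=11259666950 · T[19,5]:5*28958095545+2798806985=147589284710 · T[19,6]:6*110687251039+28958095545=693081601779 · T[19,7]:7*197462483400+110687251039=1492924634839 · T[19,8]:8*189036065010+197462483400=1709751003480 · T[19,9]:9*106175395755+189036065010=1144614626805 · T[19,10]:10*37112163803+106175395755=477297033785 · T[19,11]:11*8391004908+37112163803=129413217791 · T[19,12]:12*1256328866+8391004908=23466951300 · T[19,13]:13*125854638+1256328866=2892439160 · T[19,14]:14*8408778+125854638=243577530 · T[19,15]:15*367200+8408778=13916778 · T[19,16]:16*9996+367200=527136 · T[19,17]:17*153+9996=12597 · T[19,18]:18*1+153=171 · T[19,19]:19*0+1=1
[20] T[20,1]:1*1+0=1 · T[20,2]:2*262143+1=524287 · T[20,3]:3*193448101+262143=580606446 · T[20,4]:4*11259666950+193448101=45232115901 · T[20,5]:5*147589284710+11259666950=749206090500 · T[20,6]:6*693081601779+147589284710=4306078895384 · T[20,7]:7*1492924634839+693081601779=11143554045652 · T[20,8]:8*1709751003480+1492924634839=15170932662679 · T[20,9]:9*1144614626805+1709751003480=12011282644725 · T[20,10]:10*477297033785+1144614626805=5917584964655 · T[20,11]:11*129413217791+477297033785=1900842429486 · T[20,12]:12*23466951300+129413217791=411016633391 · T[20,13]:13*2892439160+23466951300=61068660380 · T[20,14]:14*243577530+2892439160=6302524580 · T[20,15]:15*13916778+243577530=452329200 · T[20,16]:16*527136+13916778=22350954 · T[20,17]:17*12597+527136=741285 · T[20,18]:18*171+12597=15675 · T[20,19]:19*1+171=190 · T[20,20]:20*0+1=1
B_20 = ΣS(20,k) = 1+524287+580606446+45232115901+749206090500+4306078895384+11143554045652+15170932662679+12011282644725+5917584964655+1900842429486+411016633391+61068660380+6302524580+452329200+22350954+741285+15675+190+1 = 51724158235372

51724158235372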